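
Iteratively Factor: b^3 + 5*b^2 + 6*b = (b)*(b^2 + 5*b + 6) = b*(b + 2)*(b + 3)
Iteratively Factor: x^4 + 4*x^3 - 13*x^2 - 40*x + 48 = (x - 1)*(x^3 + 5*x^2 - 8*x - 48) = (x - 1)*(x + 4)*(x^2 + x - 12) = (x - 3)*(x - 1)*(x + 4)*(x + 4)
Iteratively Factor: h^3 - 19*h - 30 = (h + 2)*(h^2 - 2*h - 15) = (h - 5)*(h + 2)*(h + 3)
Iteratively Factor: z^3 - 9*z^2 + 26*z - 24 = (z - 3)*(z^2 - 6*z + 8) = (z - 3)*(z - 2)*(z - 4)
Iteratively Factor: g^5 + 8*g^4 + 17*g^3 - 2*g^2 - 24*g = (g)*(g^4 + 8*g^3 + 17*g^2 - 2*g - 24) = g*(g + 3)*(g^3 + 5*g^2 + 2*g - 8) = g*(g + 2)*(g + 3)*(g^2 + 3*g - 4) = g*(g - 1)*(g + 2)*(g + 3)*(g + 4)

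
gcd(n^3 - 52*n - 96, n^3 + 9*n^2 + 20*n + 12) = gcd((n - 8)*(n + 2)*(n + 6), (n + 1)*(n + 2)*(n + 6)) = n^2 + 8*n + 12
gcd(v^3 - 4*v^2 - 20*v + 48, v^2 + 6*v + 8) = v + 4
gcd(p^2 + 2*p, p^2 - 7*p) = p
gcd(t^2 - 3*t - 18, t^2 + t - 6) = t + 3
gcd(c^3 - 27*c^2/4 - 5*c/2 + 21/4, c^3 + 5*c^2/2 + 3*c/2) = c + 1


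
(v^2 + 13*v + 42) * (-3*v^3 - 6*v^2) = -3*v^5 - 45*v^4 - 204*v^3 - 252*v^2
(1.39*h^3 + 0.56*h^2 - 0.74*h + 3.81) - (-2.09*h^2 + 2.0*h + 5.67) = 1.39*h^3 + 2.65*h^2 - 2.74*h - 1.86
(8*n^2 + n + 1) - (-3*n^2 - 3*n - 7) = 11*n^2 + 4*n + 8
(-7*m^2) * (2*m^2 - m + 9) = -14*m^4 + 7*m^3 - 63*m^2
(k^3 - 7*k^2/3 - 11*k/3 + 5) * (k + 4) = k^4 + 5*k^3/3 - 13*k^2 - 29*k/3 + 20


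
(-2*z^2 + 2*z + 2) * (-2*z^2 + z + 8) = 4*z^4 - 6*z^3 - 18*z^2 + 18*z + 16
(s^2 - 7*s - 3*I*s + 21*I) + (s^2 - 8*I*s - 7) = 2*s^2 - 7*s - 11*I*s - 7 + 21*I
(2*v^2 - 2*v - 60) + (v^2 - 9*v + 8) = 3*v^2 - 11*v - 52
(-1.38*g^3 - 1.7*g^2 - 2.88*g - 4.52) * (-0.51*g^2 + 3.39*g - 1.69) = 0.7038*g^5 - 3.8112*g^4 - 1.962*g^3 - 4.585*g^2 - 10.4556*g + 7.6388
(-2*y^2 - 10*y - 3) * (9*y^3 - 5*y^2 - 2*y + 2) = -18*y^5 - 80*y^4 + 27*y^3 + 31*y^2 - 14*y - 6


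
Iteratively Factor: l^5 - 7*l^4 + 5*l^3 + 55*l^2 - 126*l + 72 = (l - 4)*(l^4 - 3*l^3 - 7*l^2 + 27*l - 18) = (l - 4)*(l - 2)*(l^3 - l^2 - 9*l + 9) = (l - 4)*(l - 3)*(l - 2)*(l^2 + 2*l - 3) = (l - 4)*(l - 3)*(l - 2)*(l - 1)*(l + 3)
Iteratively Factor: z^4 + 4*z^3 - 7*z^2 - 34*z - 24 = (z + 4)*(z^3 - 7*z - 6) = (z + 2)*(z + 4)*(z^2 - 2*z - 3) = (z - 3)*(z + 2)*(z + 4)*(z + 1)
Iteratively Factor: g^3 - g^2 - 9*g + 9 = (g - 3)*(g^2 + 2*g - 3) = (g - 3)*(g - 1)*(g + 3)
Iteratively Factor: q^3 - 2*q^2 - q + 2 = (q + 1)*(q^2 - 3*q + 2) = (q - 2)*(q + 1)*(q - 1)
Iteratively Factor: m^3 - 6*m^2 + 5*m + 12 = (m + 1)*(m^2 - 7*m + 12) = (m - 3)*(m + 1)*(m - 4)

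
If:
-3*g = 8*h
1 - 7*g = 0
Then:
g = 1/7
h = -3/56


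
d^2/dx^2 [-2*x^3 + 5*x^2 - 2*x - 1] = 10 - 12*x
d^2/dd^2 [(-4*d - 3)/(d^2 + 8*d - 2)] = 2*(-4*(d + 4)^2*(4*d + 3) + (12*d + 35)*(d^2 + 8*d - 2))/(d^2 + 8*d - 2)^3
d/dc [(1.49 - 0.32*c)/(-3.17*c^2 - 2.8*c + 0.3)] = (-1.0144*c^2 + 9.4466*c + 4.076)/(10.0489*c^4 + 17.752*c^3 + 5.938*c^2 - 1.68*c + 0.09)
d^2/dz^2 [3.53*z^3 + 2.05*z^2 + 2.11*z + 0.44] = 21.18*z + 4.1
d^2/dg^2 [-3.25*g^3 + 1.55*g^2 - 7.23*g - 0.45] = 3.1 - 19.5*g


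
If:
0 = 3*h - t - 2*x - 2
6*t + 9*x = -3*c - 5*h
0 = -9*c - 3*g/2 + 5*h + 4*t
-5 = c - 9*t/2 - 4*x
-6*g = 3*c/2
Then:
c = 15840/7049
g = -3960/7049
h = -2124/7049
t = 36810/7049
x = -28640/7049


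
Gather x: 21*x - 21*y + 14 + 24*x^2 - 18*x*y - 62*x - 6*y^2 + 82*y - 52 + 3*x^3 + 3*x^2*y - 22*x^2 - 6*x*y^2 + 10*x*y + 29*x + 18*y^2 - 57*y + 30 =3*x^3 + x^2*(3*y + 2) + x*(-6*y^2 - 8*y - 12) + 12*y^2 + 4*y - 8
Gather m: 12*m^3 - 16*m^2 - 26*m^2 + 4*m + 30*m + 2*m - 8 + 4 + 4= 12*m^3 - 42*m^2 + 36*m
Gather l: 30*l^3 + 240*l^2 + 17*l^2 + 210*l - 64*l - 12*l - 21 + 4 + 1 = 30*l^3 + 257*l^2 + 134*l - 16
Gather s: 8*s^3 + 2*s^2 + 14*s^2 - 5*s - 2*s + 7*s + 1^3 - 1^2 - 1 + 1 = 8*s^3 + 16*s^2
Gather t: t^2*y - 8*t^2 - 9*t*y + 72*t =t^2*(y - 8) + t*(72 - 9*y)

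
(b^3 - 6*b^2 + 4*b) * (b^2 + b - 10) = b^5 - 5*b^4 - 12*b^3 + 64*b^2 - 40*b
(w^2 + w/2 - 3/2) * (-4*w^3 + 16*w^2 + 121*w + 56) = -4*w^5 + 14*w^4 + 135*w^3 + 185*w^2/2 - 307*w/2 - 84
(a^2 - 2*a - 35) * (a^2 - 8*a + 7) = a^4 - 10*a^3 - 12*a^2 + 266*a - 245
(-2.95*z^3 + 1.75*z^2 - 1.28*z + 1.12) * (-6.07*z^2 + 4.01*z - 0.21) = 17.9065*z^5 - 22.452*z^4 + 15.4066*z^3 - 12.2987*z^2 + 4.76*z - 0.2352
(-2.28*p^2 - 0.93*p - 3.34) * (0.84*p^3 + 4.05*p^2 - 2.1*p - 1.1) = -1.9152*p^5 - 10.0152*p^4 - 1.7841*p^3 - 9.066*p^2 + 8.037*p + 3.674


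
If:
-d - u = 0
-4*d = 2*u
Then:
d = 0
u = 0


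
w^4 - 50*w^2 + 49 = (w - 7)*(w - 1)*(w + 1)*(w + 7)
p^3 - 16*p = p*(p - 4)*(p + 4)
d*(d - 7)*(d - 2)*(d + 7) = d^4 - 2*d^3 - 49*d^2 + 98*d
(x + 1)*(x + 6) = x^2 + 7*x + 6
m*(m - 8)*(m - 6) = m^3 - 14*m^2 + 48*m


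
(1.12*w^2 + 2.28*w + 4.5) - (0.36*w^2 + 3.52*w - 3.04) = 0.76*w^2 - 1.24*w + 7.54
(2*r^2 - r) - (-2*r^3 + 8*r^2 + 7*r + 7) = 2*r^3 - 6*r^2 - 8*r - 7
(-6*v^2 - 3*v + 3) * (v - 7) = -6*v^3 + 39*v^2 + 24*v - 21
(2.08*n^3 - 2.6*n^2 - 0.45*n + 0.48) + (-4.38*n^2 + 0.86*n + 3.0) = 2.08*n^3 - 6.98*n^2 + 0.41*n + 3.48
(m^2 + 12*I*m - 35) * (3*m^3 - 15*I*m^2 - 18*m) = 3*m^5 + 21*I*m^4 + 57*m^3 + 309*I*m^2 + 630*m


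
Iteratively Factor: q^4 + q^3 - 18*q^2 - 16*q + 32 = (q - 4)*(q^3 + 5*q^2 + 2*q - 8) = (q - 4)*(q + 4)*(q^2 + q - 2) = (q - 4)*(q - 1)*(q + 4)*(q + 2)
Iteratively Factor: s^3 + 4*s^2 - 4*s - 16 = (s - 2)*(s^2 + 6*s + 8) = (s - 2)*(s + 2)*(s + 4)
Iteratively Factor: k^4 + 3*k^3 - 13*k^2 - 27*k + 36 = (k - 3)*(k^3 + 6*k^2 + 5*k - 12) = (k - 3)*(k + 3)*(k^2 + 3*k - 4) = (k - 3)*(k - 1)*(k + 3)*(k + 4)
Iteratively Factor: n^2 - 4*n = (n)*(n - 4)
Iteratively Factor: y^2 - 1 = (y - 1)*(y + 1)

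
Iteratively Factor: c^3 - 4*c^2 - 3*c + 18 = (c - 3)*(c^2 - c - 6) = (c - 3)^2*(c + 2)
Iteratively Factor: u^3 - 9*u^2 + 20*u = (u - 4)*(u^2 - 5*u) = (u - 5)*(u - 4)*(u)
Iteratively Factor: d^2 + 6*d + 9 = (d + 3)*(d + 3)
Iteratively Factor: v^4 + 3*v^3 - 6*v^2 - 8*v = (v + 4)*(v^3 - v^2 - 2*v) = (v + 1)*(v + 4)*(v^2 - 2*v) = (v - 2)*(v + 1)*(v + 4)*(v)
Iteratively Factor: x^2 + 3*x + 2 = (x + 1)*(x + 2)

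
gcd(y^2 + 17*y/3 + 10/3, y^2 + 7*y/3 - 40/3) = y + 5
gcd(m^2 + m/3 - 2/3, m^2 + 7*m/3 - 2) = m - 2/3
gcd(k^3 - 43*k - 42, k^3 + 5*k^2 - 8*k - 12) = k^2 + 7*k + 6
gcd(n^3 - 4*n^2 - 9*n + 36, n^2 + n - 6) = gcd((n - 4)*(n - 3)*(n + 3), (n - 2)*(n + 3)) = n + 3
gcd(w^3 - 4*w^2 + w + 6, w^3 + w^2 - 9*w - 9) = w^2 - 2*w - 3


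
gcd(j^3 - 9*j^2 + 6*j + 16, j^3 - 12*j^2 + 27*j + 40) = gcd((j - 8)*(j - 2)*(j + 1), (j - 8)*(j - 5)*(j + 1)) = j^2 - 7*j - 8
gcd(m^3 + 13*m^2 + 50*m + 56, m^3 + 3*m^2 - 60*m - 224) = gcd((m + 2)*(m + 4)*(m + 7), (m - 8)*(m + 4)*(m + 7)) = m^2 + 11*m + 28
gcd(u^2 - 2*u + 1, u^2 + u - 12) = 1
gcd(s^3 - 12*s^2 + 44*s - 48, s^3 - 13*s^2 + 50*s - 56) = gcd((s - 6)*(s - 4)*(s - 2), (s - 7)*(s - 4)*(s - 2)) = s^2 - 6*s + 8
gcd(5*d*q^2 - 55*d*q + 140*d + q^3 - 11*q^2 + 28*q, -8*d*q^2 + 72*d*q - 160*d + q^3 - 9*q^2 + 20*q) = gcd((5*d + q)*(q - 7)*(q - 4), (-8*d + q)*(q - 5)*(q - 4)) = q - 4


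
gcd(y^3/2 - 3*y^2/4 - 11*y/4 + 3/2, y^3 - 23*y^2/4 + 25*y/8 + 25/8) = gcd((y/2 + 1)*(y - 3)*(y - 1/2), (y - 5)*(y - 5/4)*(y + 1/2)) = 1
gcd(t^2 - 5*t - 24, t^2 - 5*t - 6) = 1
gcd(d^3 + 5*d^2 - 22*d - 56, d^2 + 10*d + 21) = d + 7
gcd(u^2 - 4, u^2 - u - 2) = u - 2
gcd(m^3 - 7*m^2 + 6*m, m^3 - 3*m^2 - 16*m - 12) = m - 6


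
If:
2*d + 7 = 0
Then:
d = -7/2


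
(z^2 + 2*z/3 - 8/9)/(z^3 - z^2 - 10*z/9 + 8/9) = (3*z + 4)/(3*z^2 - z - 4)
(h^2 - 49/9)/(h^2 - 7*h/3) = (h + 7/3)/h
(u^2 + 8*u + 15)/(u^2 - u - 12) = (u + 5)/(u - 4)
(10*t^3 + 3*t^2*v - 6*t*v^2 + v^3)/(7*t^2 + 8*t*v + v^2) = (10*t^2 - 7*t*v + v^2)/(7*t + v)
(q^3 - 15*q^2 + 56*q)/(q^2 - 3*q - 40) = q*(q - 7)/(q + 5)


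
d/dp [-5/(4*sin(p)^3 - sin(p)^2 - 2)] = 10*(6*sin(p) - 1)*sin(p)*cos(p)/(-4*sin(p)^3 + sin(p)^2 + 2)^2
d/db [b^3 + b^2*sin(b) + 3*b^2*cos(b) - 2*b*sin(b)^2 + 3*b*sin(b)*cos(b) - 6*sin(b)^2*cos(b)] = -3*b^2*sin(b) + b^2*cos(b) + 3*b^2 + 2*b*sin(b) - 2*b*sin(2*b) + 6*b*cos(b) + 3*b*cos(2*b) + 3*sin(b)/2 + 3*sin(2*b)/2 - 9*sin(3*b)/2 + cos(2*b) - 1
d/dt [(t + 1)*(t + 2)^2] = (t + 2)*(3*t + 4)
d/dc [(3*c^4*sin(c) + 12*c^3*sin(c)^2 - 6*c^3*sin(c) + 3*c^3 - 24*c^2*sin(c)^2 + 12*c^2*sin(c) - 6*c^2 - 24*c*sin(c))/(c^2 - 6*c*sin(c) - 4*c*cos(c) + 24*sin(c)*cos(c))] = 3*(2*c*(-2*c*sin(c) + 3*c*cos(c) - c + 3*sin(c) + 2*cos(c) - 12*cos(2*c))*(c^3*sin(c) + 4*c^2*sin(c)^2 - 2*c^2*sin(c) + c^2 - 8*c*sin(c)^2 + 4*c*sin(c) - 2*c - 8*sin(c)) + (c^2 - 6*c*sin(c) - 4*c*cos(c) + 12*sin(2*c))*(c^4*cos(c) + 4*c^3*sin(c) + 4*c^3*sin(2*c) - 2*c^3*cos(c) - 6*c^2*sin(c) - 8*c^2*sin(2*c) + 4*c^2*cos(c) - 6*c^2*cos(2*c) + 9*c^2 + 8*c*cos(2*c) - 8*sqrt(2)*c*cos(c + pi/4) - 12*c - 8*sin(c)))/((c - 6*sin(c))^2*(c - 4*cos(c))^2)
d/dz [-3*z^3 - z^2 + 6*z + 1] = -9*z^2 - 2*z + 6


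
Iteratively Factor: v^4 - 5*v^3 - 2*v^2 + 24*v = (v - 4)*(v^3 - v^2 - 6*v) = (v - 4)*(v + 2)*(v^2 - 3*v) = (v - 4)*(v - 3)*(v + 2)*(v)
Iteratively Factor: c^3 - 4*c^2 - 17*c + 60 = (c - 3)*(c^2 - c - 20) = (c - 5)*(c - 3)*(c + 4)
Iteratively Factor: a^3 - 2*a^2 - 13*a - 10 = (a + 1)*(a^2 - 3*a - 10) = (a - 5)*(a + 1)*(a + 2)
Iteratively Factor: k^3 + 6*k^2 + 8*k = (k + 2)*(k^2 + 4*k) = k*(k + 2)*(k + 4)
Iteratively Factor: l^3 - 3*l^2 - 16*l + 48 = (l - 4)*(l^2 + l - 12) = (l - 4)*(l - 3)*(l + 4)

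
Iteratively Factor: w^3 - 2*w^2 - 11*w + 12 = (w - 1)*(w^2 - w - 12) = (w - 4)*(w - 1)*(w + 3)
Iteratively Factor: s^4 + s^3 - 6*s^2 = (s)*(s^3 + s^2 - 6*s) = s*(s - 2)*(s^2 + 3*s) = s*(s - 2)*(s + 3)*(s)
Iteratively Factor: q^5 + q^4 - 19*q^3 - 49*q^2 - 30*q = (q)*(q^4 + q^3 - 19*q^2 - 49*q - 30) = q*(q + 1)*(q^3 - 19*q - 30) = q*(q - 5)*(q + 1)*(q^2 + 5*q + 6) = q*(q - 5)*(q + 1)*(q + 3)*(q + 2)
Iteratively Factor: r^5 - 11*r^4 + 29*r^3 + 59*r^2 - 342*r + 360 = (r - 3)*(r^4 - 8*r^3 + 5*r^2 + 74*r - 120) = (r - 5)*(r - 3)*(r^3 - 3*r^2 - 10*r + 24) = (r - 5)*(r - 3)*(r + 3)*(r^2 - 6*r + 8) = (r - 5)*(r - 3)*(r - 2)*(r + 3)*(r - 4)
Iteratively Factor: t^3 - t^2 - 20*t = (t)*(t^2 - t - 20) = t*(t - 5)*(t + 4)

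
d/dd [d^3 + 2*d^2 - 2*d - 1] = 3*d^2 + 4*d - 2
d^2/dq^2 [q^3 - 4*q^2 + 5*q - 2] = 6*q - 8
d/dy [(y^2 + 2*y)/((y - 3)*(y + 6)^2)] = (-y^3 + 2*y^2 - 30*y - 36)/(y^5 + 12*y^4 + 9*y^3 - 270*y^2 - 324*y + 1944)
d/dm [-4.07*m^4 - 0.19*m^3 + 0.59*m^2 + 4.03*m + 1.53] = -16.28*m^3 - 0.57*m^2 + 1.18*m + 4.03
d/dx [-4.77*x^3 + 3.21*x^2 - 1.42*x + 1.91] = -14.31*x^2 + 6.42*x - 1.42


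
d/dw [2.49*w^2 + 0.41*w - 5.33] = 4.98*w + 0.41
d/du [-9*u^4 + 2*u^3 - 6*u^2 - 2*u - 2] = -36*u^3 + 6*u^2 - 12*u - 2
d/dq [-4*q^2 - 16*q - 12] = -8*q - 16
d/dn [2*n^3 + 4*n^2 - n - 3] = 6*n^2 + 8*n - 1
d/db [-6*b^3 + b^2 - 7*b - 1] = -18*b^2 + 2*b - 7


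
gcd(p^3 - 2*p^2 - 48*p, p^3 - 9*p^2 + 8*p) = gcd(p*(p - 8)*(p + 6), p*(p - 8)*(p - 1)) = p^2 - 8*p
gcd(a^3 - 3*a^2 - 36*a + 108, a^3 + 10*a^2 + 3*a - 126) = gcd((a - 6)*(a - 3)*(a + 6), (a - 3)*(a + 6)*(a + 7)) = a^2 + 3*a - 18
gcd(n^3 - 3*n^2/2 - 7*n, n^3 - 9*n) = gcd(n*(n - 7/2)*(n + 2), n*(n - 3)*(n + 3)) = n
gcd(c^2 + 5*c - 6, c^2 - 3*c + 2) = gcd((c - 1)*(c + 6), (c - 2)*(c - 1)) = c - 1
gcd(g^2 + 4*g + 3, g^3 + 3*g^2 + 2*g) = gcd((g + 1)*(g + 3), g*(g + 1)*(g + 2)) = g + 1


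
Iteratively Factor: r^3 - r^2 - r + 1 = (r - 1)*(r^2 - 1) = (r - 1)*(r + 1)*(r - 1)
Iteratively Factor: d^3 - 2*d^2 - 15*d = (d + 3)*(d^2 - 5*d) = d*(d + 3)*(d - 5)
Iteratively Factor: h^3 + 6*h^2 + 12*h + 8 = (h + 2)*(h^2 + 4*h + 4) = (h + 2)^2*(h + 2)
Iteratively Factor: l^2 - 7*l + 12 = (l - 3)*(l - 4)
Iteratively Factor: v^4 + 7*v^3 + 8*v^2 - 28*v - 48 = (v + 3)*(v^3 + 4*v^2 - 4*v - 16) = (v + 2)*(v + 3)*(v^2 + 2*v - 8) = (v + 2)*(v + 3)*(v + 4)*(v - 2)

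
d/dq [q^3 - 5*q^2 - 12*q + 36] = 3*q^2 - 10*q - 12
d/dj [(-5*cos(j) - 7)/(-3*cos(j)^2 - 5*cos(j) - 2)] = (15*cos(j)^2 + 42*cos(j) + 25)*sin(j)/((cos(j) + 1)^2*(3*cos(j) + 2)^2)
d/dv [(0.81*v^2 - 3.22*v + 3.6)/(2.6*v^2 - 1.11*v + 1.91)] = (7.4729*v^2 - 15.6258*v - 2.1542)/(6.76*v^4 - 5.772*v^3 + 11.1641*v^2 - 4.2402*v + 3.6481)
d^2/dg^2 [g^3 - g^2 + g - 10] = 6*g - 2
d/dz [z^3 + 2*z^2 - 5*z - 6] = 3*z^2 + 4*z - 5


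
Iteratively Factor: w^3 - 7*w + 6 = (w - 1)*(w^2 + w - 6) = (w - 1)*(w + 3)*(w - 2)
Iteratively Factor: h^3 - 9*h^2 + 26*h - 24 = (h - 4)*(h^2 - 5*h + 6) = (h - 4)*(h - 3)*(h - 2)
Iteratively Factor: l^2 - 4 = (l + 2)*(l - 2)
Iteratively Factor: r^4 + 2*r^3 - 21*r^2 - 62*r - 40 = (r + 2)*(r^3 - 21*r - 20) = (r + 2)*(r + 4)*(r^2 - 4*r - 5) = (r - 5)*(r + 2)*(r + 4)*(r + 1)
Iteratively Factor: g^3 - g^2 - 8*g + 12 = (g - 2)*(g^2 + g - 6) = (g - 2)^2*(g + 3)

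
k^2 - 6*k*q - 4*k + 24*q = (k - 4)*(k - 6*q)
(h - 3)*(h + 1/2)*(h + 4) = h^3 + 3*h^2/2 - 23*h/2 - 6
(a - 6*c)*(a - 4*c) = a^2 - 10*a*c + 24*c^2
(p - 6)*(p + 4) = p^2 - 2*p - 24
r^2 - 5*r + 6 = (r - 3)*(r - 2)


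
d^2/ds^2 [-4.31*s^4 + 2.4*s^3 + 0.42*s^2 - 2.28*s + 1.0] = -51.72*s^2 + 14.4*s + 0.84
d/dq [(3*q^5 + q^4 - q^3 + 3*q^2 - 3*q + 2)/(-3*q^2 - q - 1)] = (-27*q^6 - 18*q^5 - 15*q^4 - 2*q^3 - 9*q^2 + 6*q + 5)/(9*q^4 + 6*q^3 + 7*q^2 + 2*q + 1)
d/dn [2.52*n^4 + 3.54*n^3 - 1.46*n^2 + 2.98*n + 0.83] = 10.08*n^3 + 10.62*n^2 - 2.92*n + 2.98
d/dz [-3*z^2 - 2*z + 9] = -6*z - 2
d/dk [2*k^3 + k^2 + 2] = 2*k*(3*k + 1)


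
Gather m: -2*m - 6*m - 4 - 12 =-8*m - 16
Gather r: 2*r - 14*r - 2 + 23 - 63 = -12*r - 42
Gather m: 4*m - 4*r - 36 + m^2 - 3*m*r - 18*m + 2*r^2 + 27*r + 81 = m^2 + m*(-3*r - 14) + 2*r^2 + 23*r + 45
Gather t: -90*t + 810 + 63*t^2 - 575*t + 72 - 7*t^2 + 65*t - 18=56*t^2 - 600*t + 864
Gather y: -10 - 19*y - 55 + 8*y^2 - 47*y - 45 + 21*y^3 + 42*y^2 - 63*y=21*y^3 + 50*y^2 - 129*y - 110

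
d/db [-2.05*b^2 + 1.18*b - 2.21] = 1.18 - 4.1*b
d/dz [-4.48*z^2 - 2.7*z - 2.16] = -8.96*z - 2.7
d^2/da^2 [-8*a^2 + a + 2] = -16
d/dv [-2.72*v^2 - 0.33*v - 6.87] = -5.44*v - 0.33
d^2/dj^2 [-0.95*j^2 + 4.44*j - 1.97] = -1.90000000000000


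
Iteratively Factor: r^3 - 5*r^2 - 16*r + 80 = (r - 4)*(r^2 - r - 20) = (r - 5)*(r - 4)*(r + 4)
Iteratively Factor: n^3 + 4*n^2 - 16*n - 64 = (n + 4)*(n^2 - 16) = (n - 4)*(n + 4)*(n + 4)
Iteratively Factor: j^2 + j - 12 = (j - 3)*(j + 4)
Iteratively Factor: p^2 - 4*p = (p - 4)*(p)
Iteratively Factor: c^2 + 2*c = (c + 2)*(c)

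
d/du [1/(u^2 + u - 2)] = (-2*u - 1)/(u^2 + u - 2)^2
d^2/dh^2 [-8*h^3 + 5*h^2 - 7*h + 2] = 10 - 48*h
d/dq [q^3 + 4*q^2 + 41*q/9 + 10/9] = 3*q^2 + 8*q + 41/9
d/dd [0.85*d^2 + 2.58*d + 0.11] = 1.7*d + 2.58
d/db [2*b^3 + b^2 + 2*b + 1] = 6*b^2 + 2*b + 2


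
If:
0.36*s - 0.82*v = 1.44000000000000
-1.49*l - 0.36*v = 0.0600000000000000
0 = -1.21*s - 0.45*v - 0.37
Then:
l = 0.35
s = 0.30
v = -1.63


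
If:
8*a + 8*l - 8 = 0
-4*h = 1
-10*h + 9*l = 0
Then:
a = 23/18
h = -1/4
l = -5/18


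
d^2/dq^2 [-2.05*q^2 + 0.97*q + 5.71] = -4.10000000000000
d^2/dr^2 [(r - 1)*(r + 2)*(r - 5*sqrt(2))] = 6*r - 10*sqrt(2) + 2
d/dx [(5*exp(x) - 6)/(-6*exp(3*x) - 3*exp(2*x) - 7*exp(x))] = 3*(20*exp(3*x) - 31*exp(2*x) - 12*exp(x) - 14)*exp(-x)/(36*exp(4*x) + 36*exp(3*x) + 93*exp(2*x) + 42*exp(x) + 49)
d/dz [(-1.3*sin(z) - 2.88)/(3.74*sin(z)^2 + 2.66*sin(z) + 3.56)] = (4.862*sin(z)^2 + 21.5424*sin(z) + 3.0328)*cos(z)/(13.9876*sin(z)^4 + 19.8968*sin(z)^3 + 33.7044*sin(z)^2 + 18.9392*sin(z) + 12.6736)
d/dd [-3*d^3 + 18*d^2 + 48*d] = -9*d^2 + 36*d + 48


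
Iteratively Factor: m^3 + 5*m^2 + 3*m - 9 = (m - 1)*(m^2 + 6*m + 9) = (m - 1)*(m + 3)*(m + 3)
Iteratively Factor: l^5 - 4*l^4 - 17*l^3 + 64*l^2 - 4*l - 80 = (l + 4)*(l^4 - 8*l^3 + 15*l^2 + 4*l - 20) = (l - 2)*(l + 4)*(l^3 - 6*l^2 + 3*l + 10) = (l - 5)*(l - 2)*(l + 4)*(l^2 - l - 2) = (l - 5)*(l - 2)*(l + 1)*(l + 4)*(l - 2)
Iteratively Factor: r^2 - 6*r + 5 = (r - 1)*(r - 5)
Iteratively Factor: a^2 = (a)*(a)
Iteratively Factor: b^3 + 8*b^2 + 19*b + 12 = (b + 4)*(b^2 + 4*b + 3) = (b + 1)*(b + 4)*(b + 3)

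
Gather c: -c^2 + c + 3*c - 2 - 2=-c^2 + 4*c - 4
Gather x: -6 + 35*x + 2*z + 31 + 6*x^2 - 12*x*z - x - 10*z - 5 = 6*x^2 + x*(34 - 12*z) - 8*z + 20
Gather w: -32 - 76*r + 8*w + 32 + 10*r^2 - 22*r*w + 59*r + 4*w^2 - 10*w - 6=10*r^2 - 17*r + 4*w^2 + w*(-22*r - 2) - 6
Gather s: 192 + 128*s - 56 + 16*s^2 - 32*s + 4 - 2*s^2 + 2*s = 14*s^2 + 98*s + 140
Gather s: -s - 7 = -s - 7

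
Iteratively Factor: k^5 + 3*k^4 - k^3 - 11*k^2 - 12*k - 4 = (k + 1)*(k^4 + 2*k^3 - 3*k^2 - 8*k - 4) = (k - 2)*(k + 1)*(k^3 + 4*k^2 + 5*k + 2) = (k - 2)*(k + 1)^2*(k^2 + 3*k + 2) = (k - 2)*(k + 1)^3*(k + 2)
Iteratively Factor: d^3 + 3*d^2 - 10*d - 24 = (d + 4)*(d^2 - d - 6) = (d + 2)*(d + 4)*(d - 3)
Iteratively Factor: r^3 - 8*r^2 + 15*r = (r - 3)*(r^2 - 5*r) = (r - 5)*(r - 3)*(r)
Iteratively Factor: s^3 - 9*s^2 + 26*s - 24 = (s - 3)*(s^2 - 6*s + 8) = (s - 4)*(s - 3)*(s - 2)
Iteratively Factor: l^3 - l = (l + 1)*(l^2 - l) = (l - 1)*(l + 1)*(l)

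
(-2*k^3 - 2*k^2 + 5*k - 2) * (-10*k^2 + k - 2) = 20*k^5 + 18*k^4 - 48*k^3 + 29*k^2 - 12*k + 4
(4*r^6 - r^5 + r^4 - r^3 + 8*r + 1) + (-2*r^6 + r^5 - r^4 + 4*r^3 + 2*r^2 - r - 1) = 2*r^6 + 3*r^3 + 2*r^2 + 7*r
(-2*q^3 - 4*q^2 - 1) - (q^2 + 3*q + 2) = -2*q^3 - 5*q^2 - 3*q - 3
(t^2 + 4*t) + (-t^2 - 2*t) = 2*t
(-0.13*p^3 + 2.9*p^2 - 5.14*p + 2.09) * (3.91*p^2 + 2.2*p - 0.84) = -0.5083*p^5 + 11.053*p^4 - 13.6082*p^3 - 5.5721*p^2 + 8.9156*p - 1.7556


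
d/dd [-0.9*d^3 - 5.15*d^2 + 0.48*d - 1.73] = -2.7*d^2 - 10.3*d + 0.48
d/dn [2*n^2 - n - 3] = 4*n - 1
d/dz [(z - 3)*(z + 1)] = 2*z - 2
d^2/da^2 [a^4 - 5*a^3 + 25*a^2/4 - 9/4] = 12*a^2 - 30*a + 25/2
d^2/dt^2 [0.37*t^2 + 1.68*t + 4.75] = 0.740000000000000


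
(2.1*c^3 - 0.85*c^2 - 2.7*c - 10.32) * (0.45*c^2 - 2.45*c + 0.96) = 0.945*c^5 - 5.5275*c^4 + 2.8835*c^3 + 1.155*c^2 + 22.692*c - 9.9072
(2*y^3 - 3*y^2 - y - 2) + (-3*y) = 2*y^3 - 3*y^2 - 4*y - 2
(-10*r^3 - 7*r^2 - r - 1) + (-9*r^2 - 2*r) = -10*r^3 - 16*r^2 - 3*r - 1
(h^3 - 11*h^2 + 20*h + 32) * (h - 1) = h^4 - 12*h^3 + 31*h^2 + 12*h - 32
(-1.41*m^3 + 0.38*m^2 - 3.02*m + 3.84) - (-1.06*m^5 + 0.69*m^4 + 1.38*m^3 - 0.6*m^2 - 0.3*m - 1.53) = 1.06*m^5 - 0.69*m^4 - 2.79*m^3 + 0.98*m^2 - 2.72*m + 5.37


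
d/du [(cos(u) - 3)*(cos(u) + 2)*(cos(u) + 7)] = (-3*cos(u)^2 - 12*cos(u) + 13)*sin(u)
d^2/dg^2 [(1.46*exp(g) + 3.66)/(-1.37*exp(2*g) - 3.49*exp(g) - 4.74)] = (-2.740274*exp(4*g) - 20.497118*exp(3*g) + 4.38701399999997*exp(2*g) + 74.642262*exp(g) + 27.74322)*exp(g)/(2.571353*exp(6*g) + 19.651143*exp(5*g) + 76.749729*exp(4*g) + 178.488721*exp(3*g) + 265.542858*exp(2*g) + 235.235772*exp(g) + 106.496424)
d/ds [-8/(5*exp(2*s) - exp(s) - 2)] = (80*exp(s) - 8)*exp(s)/(-5*exp(2*s) + exp(s) + 2)^2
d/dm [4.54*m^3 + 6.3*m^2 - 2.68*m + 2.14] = 13.62*m^2 + 12.6*m - 2.68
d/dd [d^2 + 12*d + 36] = 2*d + 12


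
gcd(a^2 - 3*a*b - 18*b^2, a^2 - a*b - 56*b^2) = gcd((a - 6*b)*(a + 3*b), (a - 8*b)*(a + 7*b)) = 1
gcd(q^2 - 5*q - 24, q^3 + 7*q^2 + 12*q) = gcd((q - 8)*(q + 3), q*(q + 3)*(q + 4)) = q + 3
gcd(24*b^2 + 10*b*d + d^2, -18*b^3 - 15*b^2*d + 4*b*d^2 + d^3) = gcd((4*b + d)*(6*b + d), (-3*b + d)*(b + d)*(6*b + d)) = 6*b + d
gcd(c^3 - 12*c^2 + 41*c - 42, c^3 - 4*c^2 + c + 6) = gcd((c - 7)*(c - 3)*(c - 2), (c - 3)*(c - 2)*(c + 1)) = c^2 - 5*c + 6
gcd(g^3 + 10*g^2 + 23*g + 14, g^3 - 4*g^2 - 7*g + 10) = g + 2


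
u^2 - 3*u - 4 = (u - 4)*(u + 1)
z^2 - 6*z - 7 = (z - 7)*(z + 1)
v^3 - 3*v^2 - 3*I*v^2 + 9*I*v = v*(v - 3)*(v - 3*I)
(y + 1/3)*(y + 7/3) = y^2 + 8*y/3 + 7/9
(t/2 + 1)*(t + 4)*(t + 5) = t^3/2 + 11*t^2/2 + 19*t + 20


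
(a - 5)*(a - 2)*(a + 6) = a^3 - a^2 - 32*a + 60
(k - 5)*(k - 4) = k^2 - 9*k + 20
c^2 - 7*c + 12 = (c - 4)*(c - 3)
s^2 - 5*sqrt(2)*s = s*(s - 5*sqrt(2))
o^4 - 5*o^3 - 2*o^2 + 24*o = o*(o - 4)*(o - 3)*(o + 2)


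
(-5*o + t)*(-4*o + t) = 20*o^2 - 9*o*t + t^2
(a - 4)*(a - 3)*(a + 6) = a^3 - a^2 - 30*a + 72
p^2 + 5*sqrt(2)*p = p*(p + 5*sqrt(2))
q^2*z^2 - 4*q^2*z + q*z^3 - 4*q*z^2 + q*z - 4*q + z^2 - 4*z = (q + z)*(z - 4)*(q*z + 1)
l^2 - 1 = (l - 1)*(l + 1)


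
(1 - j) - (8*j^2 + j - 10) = -8*j^2 - 2*j + 11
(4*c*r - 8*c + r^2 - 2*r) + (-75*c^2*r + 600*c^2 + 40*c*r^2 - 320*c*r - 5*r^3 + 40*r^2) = -75*c^2*r + 600*c^2 + 40*c*r^2 - 316*c*r - 8*c - 5*r^3 + 41*r^2 - 2*r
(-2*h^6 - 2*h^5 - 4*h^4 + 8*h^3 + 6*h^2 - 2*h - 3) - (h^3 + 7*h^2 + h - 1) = -2*h^6 - 2*h^5 - 4*h^4 + 7*h^3 - h^2 - 3*h - 2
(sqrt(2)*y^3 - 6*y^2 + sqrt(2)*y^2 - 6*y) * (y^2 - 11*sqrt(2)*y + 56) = sqrt(2)*y^5 - 28*y^4 + sqrt(2)*y^4 - 28*y^3 + 122*sqrt(2)*y^3 - 336*y^2 + 122*sqrt(2)*y^2 - 336*y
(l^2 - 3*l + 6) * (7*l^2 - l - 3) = 7*l^4 - 22*l^3 + 42*l^2 + 3*l - 18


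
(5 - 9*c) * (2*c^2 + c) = -18*c^3 + c^2 + 5*c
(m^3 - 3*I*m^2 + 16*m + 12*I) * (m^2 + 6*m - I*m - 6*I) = m^5 + 6*m^4 - 4*I*m^4 + 13*m^3 - 24*I*m^3 + 78*m^2 - 4*I*m^2 + 12*m - 24*I*m + 72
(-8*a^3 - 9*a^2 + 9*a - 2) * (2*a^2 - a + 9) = -16*a^5 - 10*a^4 - 45*a^3 - 94*a^2 + 83*a - 18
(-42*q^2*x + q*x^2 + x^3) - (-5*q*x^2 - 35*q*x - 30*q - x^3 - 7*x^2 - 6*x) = -42*q^2*x + 6*q*x^2 + 35*q*x + 30*q + 2*x^3 + 7*x^2 + 6*x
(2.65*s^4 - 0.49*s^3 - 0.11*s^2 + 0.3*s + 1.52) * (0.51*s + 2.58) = 1.3515*s^5 + 6.5871*s^4 - 1.3203*s^3 - 0.1308*s^2 + 1.5492*s + 3.9216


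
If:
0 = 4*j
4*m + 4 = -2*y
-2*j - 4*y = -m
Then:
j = 0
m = -8/9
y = -2/9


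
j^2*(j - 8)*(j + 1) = j^4 - 7*j^3 - 8*j^2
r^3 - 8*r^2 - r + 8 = (r - 8)*(r - 1)*(r + 1)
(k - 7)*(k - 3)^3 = k^4 - 16*k^3 + 90*k^2 - 216*k + 189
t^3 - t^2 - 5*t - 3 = (t - 3)*(t + 1)^2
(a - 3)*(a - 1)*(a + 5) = a^3 + a^2 - 17*a + 15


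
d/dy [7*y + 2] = 7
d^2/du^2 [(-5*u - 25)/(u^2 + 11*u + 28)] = 10*(-(u + 5)*(2*u + 11)^2 + (3*u + 16)*(u^2 + 11*u + 28))/(u^2 + 11*u + 28)^3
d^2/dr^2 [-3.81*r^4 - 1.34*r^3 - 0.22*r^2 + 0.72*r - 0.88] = -45.72*r^2 - 8.04*r - 0.44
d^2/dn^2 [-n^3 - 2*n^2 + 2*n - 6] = -6*n - 4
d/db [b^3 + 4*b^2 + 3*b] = 3*b^2 + 8*b + 3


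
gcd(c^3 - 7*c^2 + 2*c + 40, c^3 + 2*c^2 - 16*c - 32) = c^2 - 2*c - 8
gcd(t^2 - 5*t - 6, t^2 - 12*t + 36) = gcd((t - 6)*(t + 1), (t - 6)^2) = t - 6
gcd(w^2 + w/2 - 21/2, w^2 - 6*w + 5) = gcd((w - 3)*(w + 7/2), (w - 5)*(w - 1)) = 1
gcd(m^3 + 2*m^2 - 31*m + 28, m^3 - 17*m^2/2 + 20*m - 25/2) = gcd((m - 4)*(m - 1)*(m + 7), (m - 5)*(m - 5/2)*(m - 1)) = m - 1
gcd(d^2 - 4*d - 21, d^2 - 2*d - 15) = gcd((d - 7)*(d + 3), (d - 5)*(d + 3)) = d + 3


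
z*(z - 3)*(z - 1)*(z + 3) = z^4 - z^3 - 9*z^2 + 9*z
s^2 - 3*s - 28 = (s - 7)*(s + 4)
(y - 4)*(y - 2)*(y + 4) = y^3 - 2*y^2 - 16*y + 32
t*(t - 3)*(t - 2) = t^3 - 5*t^2 + 6*t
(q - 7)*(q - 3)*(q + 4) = q^3 - 6*q^2 - 19*q + 84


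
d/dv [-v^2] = -2*v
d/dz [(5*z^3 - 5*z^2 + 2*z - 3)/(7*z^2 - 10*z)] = (35*z^4 - 100*z^3 + 36*z^2 + 42*z - 30)/(z^2*(49*z^2 - 140*z + 100))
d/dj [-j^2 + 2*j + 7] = 2 - 2*j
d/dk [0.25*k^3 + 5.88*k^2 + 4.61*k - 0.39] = 0.75*k^2 + 11.76*k + 4.61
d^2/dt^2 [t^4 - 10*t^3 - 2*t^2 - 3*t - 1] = 12*t^2 - 60*t - 4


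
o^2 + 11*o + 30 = (o + 5)*(o + 6)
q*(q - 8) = q^2 - 8*q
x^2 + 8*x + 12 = (x + 2)*(x + 6)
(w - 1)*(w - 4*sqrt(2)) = w^2 - 4*sqrt(2)*w - w + 4*sqrt(2)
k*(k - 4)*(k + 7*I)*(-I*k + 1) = -I*k^4 + 8*k^3 + 4*I*k^3 - 32*k^2 + 7*I*k^2 - 28*I*k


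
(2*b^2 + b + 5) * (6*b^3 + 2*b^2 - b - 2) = 12*b^5 + 10*b^4 + 30*b^3 + 5*b^2 - 7*b - 10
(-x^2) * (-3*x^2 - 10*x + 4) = 3*x^4 + 10*x^3 - 4*x^2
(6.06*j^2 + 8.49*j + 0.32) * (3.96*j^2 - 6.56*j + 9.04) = 23.9976*j^4 - 6.13319999999999*j^3 + 0.355199999999996*j^2 + 74.6504*j + 2.8928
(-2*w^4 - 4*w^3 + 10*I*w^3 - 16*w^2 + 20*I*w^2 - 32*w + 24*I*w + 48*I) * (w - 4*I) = -2*w^5 - 4*w^4 + 18*I*w^4 + 24*w^3 + 36*I*w^3 + 48*w^2 + 88*I*w^2 + 96*w + 176*I*w + 192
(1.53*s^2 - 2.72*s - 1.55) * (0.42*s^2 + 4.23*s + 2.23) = 0.6426*s^4 + 5.3295*s^3 - 8.7447*s^2 - 12.6221*s - 3.4565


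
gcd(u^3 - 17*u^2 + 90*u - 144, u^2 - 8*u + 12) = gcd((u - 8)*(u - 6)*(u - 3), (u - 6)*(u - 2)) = u - 6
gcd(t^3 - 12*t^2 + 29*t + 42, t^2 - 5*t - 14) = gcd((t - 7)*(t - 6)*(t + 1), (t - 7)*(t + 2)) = t - 7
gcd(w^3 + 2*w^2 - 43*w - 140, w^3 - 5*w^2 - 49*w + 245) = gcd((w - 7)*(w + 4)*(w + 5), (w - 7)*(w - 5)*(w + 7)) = w - 7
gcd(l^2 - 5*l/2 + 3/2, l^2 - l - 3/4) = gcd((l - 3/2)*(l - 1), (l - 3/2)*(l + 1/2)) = l - 3/2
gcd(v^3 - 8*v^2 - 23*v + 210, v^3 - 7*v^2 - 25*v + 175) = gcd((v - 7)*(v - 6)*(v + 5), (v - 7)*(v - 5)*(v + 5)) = v^2 - 2*v - 35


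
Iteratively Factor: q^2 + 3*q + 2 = (q + 1)*(q + 2)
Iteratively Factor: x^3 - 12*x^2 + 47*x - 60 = (x - 4)*(x^2 - 8*x + 15) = (x - 4)*(x - 3)*(x - 5)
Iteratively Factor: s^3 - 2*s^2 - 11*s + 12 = (s - 1)*(s^2 - s - 12) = (s - 4)*(s - 1)*(s + 3)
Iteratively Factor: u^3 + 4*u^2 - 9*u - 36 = (u - 3)*(u^2 + 7*u + 12) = (u - 3)*(u + 3)*(u + 4)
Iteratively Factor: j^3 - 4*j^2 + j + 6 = (j - 2)*(j^2 - 2*j - 3) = (j - 2)*(j + 1)*(j - 3)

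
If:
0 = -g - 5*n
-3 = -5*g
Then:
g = 3/5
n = -3/25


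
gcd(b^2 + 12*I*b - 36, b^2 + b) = 1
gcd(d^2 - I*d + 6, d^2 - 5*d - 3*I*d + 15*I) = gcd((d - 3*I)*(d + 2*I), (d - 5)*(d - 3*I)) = d - 3*I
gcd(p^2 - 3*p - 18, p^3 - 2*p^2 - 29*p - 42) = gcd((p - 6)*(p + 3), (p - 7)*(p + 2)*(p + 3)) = p + 3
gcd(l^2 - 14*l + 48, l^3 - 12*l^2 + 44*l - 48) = l - 6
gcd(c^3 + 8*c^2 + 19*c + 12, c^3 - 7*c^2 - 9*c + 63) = c + 3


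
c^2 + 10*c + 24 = (c + 4)*(c + 6)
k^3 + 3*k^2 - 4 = (k - 1)*(k + 2)^2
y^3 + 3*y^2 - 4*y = y*(y - 1)*(y + 4)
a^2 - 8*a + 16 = (a - 4)^2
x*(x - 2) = x^2 - 2*x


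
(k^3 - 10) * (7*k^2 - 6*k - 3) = 7*k^5 - 6*k^4 - 3*k^3 - 70*k^2 + 60*k + 30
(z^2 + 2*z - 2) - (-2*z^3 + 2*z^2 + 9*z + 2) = 2*z^3 - z^2 - 7*z - 4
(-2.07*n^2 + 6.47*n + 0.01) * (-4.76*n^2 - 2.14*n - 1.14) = 9.8532*n^4 - 26.3674*n^3 - 11.5336*n^2 - 7.3972*n - 0.0114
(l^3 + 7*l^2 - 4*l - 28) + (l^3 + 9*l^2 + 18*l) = 2*l^3 + 16*l^2 + 14*l - 28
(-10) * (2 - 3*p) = 30*p - 20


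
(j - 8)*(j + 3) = j^2 - 5*j - 24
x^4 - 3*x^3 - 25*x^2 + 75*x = x*(x - 5)*(x - 3)*(x + 5)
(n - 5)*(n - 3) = n^2 - 8*n + 15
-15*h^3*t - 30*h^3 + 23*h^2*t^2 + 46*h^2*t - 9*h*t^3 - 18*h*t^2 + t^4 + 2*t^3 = (-5*h + t)*(-3*h + t)*(-h + t)*(t + 2)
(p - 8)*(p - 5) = p^2 - 13*p + 40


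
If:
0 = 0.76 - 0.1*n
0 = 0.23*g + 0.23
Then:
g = -1.00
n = 7.60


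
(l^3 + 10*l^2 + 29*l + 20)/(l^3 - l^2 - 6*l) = (l^3 + 10*l^2 + 29*l + 20)/(l*(l^2 - l - 6))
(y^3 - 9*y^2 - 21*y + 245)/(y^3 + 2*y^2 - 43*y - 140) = (y - 7)/(y + 4)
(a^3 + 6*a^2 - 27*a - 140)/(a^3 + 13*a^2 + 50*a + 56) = (a - 5)/(a + 2)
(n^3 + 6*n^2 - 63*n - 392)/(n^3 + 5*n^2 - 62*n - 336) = (n + 7)/(n + 6)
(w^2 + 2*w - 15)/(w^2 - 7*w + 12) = (w + 5)/(w - 4)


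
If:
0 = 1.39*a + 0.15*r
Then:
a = -0.107913669064748*r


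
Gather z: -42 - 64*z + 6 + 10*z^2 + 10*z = 10*z^2 - 54*z - 36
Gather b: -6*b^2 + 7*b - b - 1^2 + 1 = -6*b^2 + 6*b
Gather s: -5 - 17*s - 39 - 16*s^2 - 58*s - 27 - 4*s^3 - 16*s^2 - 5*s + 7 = -4*s^3 - 32*s^2 - 80*s - 64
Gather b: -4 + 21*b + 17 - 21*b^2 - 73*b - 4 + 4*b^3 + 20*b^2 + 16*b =4*b^3 - b^2 - 36*b + 9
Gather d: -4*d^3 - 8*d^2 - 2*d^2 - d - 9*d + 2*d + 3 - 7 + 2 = -4*d^3 - 10*d^2 - 8*d - 2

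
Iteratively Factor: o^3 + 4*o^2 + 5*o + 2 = (o + 2)*(o^2 + 2*o + 1) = (o + 1)*(o + 2)*(o + 1)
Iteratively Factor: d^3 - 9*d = (d + 3)*(d^2 - 3*d) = (d - 3)*(d + 3)*(d)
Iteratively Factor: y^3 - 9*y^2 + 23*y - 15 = (y - 1)*(y^2 - 8*y + 15) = (y - 5)*(y - 1)*(y - 3)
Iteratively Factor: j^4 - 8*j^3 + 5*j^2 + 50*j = (j - 5)*(j^3 - 3*j^2 - 10*j) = (j - 5)^2*(j^2 + 2*j) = (j - 5)^2*(j + 2)*(j)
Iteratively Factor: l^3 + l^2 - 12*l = (l + 4)*(l^2 - 3*l) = (l - 3)*(l + 4)*(l)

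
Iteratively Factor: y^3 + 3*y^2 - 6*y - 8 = (y + 1)*(y^2 + 2*y - 8) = (y - 2)*(y + 1)*(y + 4)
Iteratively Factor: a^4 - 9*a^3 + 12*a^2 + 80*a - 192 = (a - 4)*(a^3 - 5*a^2 - 8*a + 48) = (a - 4)^2*(a^2 - a - 12) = (a - 4)^3*(a + 3)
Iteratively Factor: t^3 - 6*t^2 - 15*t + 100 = (t + 4)*(t^2 - 10*t + 25) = (t - 5)*(t + 4)*(t - 5)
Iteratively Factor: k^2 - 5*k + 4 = (k - 4)*(k - 1)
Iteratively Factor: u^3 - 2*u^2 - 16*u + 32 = (u - 4)*(u^2 + 2*u - 8) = (u - 4)*(u - 2)*(u + 4)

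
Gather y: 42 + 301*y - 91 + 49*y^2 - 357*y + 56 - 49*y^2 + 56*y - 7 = 0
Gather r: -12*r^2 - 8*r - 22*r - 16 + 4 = -12*r^2 - 30*r - 12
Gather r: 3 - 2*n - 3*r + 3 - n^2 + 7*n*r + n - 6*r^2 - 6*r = -n^2 - n - 6*r^2 + r*(7*n - 9) + 6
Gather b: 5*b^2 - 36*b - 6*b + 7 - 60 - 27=5*b^2 - 42*b - 80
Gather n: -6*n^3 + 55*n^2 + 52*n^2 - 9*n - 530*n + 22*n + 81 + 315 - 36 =-6*n^3 + 107*n^2 - 517*n + 360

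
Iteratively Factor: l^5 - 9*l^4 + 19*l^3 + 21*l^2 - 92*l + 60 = (l - 2)*(l^4 - 7*l^3 + 5*l^2 + 31*l - 30) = (l - 3)*(l - 2)*(l^3 - 4*l^2 - 7*l + 10) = (l - 5)*(l - 3)*(l - 2)*(l^2 + l - 2) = (l - 5)*(l - 3)*(l - 2)*(l + 2)*(l - 1)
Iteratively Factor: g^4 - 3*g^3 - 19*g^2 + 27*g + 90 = (g - 5)*(g^3 + 2*g^2 - 9*g - 18) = (g - 5)*(g + 3)*(g^2 - g - 6) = (g - 5)*(g - 3)*(g + 3)*(g + 2)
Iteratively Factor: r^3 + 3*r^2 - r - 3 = (r + 1)*(r^2 + 2*r - 3) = (r + 1)*(r + 3)*(r - 1)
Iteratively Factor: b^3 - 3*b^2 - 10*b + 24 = (b + 3)*(b^2 - 6*b + 8) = (b - 2)*(b + 3)*(b - 4)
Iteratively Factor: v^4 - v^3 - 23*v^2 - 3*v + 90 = (v + 3)*(v^3 - 4*v^2 - 11*v + 30) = (v + 3)^2*(v^2 - 7*v + 10) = (v - 5)*(v + 3)^2*(v - 2)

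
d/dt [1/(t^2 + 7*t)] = (-2*t - 7)/(t^2*(t + 7)^2)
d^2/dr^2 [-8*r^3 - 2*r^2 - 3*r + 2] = -48*r - 4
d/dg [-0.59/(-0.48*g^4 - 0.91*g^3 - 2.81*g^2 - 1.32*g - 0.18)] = (-1.1328*g^3 - 1.6107*g^2 - 3.3158*g - 0.7788)/(0.48*g^4 + 0.91*g^3 + 2.81*g^2 + 1.32*g + 0.18)^2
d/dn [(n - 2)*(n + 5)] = 2*n + 3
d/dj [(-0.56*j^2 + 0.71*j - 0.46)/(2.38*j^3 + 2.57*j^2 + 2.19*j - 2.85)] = (1.3328*j^4 - 3.3796*j^3 + 0.233300000000001*j^2 + 5.5564*j - 1.0161)/(5.6644*j^6 + 12.2332*j^5 + 17.0293*j^4 - 2.3094*j^3 - 9.8529*j^2 - 12.483*j + 8.1225)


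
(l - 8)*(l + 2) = l^2 - 6*l - 16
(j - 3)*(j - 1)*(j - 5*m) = j^3 - 5*j^2*m - 4*j^2 + 20*j*m + 3*j - 15*m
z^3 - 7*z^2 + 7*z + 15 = (z - 5)*(z - 3)*(z + 1)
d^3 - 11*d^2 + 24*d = d*(d - 8)*(d - 3)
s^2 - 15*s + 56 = (s - 8)*(s - 7)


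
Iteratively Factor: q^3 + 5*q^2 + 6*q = (q + 3)*(q^2 + 2*q) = q*(q + 3)*(q + 2)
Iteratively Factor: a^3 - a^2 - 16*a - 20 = (a + 2)*(a^2 - 3*a - 10) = (a - 5)*(a + 2)*(a + 2)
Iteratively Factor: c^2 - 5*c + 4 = (c - 4)*(c - 1)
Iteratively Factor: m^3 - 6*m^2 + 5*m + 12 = (m + 1)*(m^2 - 7*m + 12) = (m - 4)*(m + 1)*(m - 3)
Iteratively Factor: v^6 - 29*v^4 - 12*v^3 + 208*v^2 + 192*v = (v + 1)*(v^5 - v^4 - 28*v^3 + 16*v^2 + 192*v) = v*(v + 1)*(v^4 - v^3 - 28*v^2 + 16*v + 192) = v*(v - 4)*(v + 1)*(v^3 + 3*v^2 - 16*v - 48) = v*(v - 4)*(v + 1)*(v + 4)*(v^2 - v - 12) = v*(v - 4)*(v + 1)*(v + 3)*(v + 4)*(v - 4)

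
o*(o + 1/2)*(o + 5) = o^3 + 11*o^2/2 + 5*o/2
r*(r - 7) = r^2 - 7*r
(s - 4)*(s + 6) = s^2 + 2*s - 24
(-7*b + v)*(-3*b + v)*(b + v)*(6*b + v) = 126*b^4 + 87*b^3*v - 43*b^2*v^2 - 3*b*v^3 + v^4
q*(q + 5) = q^2 + 5*q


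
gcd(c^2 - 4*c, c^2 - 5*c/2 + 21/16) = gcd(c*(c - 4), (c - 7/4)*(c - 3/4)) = 1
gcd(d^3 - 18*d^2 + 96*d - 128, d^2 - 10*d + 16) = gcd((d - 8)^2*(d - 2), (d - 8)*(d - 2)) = d^2 - 10*d + 16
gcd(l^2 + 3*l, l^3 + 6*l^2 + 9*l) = l^2 + 3*l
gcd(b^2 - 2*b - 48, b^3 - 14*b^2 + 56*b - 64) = b - 8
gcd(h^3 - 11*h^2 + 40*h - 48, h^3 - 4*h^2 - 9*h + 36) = h^2 - 7*h + 12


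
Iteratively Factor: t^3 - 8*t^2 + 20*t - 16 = (t - 2)*(t^2 - 6*t + 8) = (t - 2)^2*(t - 4)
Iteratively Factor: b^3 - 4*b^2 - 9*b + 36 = (b + 3)*(b^2 - 7*b + 12) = (b - 3)*(b + 3)*(b - 4)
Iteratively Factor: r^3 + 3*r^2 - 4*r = (r + 4)*(r^2 - r) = r*(r + 4)*(r - 1)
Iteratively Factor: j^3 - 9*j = (j - 3)*(j^2 + 3*j) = (j - 3)*(j + 3)*(j)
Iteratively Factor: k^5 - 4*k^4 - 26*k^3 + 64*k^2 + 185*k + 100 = (k - 5)*(k^4 + k^3 - 21*k^2 - 41*k - 20) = (k - 5)*(k + 1)*(k^3 - 21*k - 20) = (k - 5)*(k + 1)*(k + 4)*(k^2 - 4*k - 5) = (k - 5)^2*(k + 1)*(k + 4)*(k + 1)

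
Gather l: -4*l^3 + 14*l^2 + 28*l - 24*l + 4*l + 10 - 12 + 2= -4*l^3 + 14*l^2 + 8*l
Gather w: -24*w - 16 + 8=-24*w - 8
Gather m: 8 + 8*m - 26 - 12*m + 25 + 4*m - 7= 0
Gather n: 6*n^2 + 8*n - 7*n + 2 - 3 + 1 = 6*n^2 + n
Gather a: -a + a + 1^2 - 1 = 0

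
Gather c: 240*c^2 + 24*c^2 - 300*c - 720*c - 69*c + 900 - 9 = 264*c^2 - 1089*c + 891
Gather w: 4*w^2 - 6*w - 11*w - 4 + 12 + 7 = 4*w^2 - 17*w + 15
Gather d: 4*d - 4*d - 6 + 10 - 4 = 0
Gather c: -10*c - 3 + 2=-10*c - 1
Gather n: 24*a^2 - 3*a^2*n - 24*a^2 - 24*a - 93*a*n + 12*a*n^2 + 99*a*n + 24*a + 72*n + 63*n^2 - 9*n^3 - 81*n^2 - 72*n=-9*n^3 + n^2*(12*a - 18) + n*(-3*a^2 + 6*a)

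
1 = 1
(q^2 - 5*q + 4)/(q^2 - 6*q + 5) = (q - 4)/(q - 5)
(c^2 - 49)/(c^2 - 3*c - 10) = (49 - c^2)/(-c^2 + 3*c + 10)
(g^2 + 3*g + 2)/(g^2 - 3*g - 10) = (g + 1)/(g - 5)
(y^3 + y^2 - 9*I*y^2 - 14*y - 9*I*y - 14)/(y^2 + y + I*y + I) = (y^2 - 9*I*y - 14)/(y + I)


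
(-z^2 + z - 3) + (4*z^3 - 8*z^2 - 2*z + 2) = 4*z^3 - 9*z^2 - z - 1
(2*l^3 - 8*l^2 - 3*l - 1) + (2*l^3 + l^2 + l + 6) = 4*l^3 - 7*l^2 - 2*l + 5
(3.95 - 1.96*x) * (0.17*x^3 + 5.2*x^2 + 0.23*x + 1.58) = -0.3332*x^4 - 9.5205*x^3 + 20.0892*x^2 - 2.1883*x + 6.241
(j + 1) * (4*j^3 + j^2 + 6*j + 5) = 4*j^4 + 5*j^3 + 7*j^2 + 11*j + 5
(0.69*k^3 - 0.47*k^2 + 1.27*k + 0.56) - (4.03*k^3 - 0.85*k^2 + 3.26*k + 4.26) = -3.34*k^3 + 0.38*k^2 - 1.99*k - 3.7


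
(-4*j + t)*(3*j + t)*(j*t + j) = -12*j^3*t - 12*j^3 - j^2*t^2 - j^2*t + j*t^3 + j*t^2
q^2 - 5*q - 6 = (q - 6)*(q + 1)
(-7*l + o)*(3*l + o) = -21*l^2 - 4*l*o + o^2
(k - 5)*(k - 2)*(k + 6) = k^3 - k^2 - 32*k + 60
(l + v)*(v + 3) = l*v + 3*l + v^2 + 3*v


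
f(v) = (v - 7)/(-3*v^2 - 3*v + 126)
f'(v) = (v - 7)*(6*v + 3)/(-3*v^2 - 3*v + 126)^2 + 1/(-3*v^2 - 3*v + 126) = (-v^2 - v + (v - 7)*(2*v + 1) + 42)/(3*(v^2 + v - 42)^2)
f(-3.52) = -0.11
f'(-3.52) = 0.03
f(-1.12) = -0.06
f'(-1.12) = 0.01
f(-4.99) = -0.18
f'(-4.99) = 0.09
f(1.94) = -0.05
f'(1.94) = 0.00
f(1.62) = -0.05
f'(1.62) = 0.00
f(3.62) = -0.04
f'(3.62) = -0.00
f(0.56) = -0.05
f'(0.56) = 0.01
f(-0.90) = -0.06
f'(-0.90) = 0.01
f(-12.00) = 0.07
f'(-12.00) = 0.01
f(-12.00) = 0.07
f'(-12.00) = 0.01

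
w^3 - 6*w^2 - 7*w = w*(w - 7)*(w + 1)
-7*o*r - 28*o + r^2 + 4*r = (-7*o + r)*(r + 4)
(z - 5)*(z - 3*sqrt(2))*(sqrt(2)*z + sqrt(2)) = sqrt(2)*z^3 - 6*z^2 - 4*sqrt(2)*z^2 - 5*sqrt(2)*z + 24*z + 30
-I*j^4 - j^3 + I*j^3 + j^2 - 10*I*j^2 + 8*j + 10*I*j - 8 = (j - 4*I)*(j + I)*(j + 2*I)*(-I*j + I)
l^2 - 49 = (l - 7)*(l + 7)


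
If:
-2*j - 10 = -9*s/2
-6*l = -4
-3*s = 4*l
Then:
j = -7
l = 2/3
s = -8/9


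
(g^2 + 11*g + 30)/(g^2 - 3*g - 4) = (g^2 + 11*g + 30)/(g^2 - 3*g - 4)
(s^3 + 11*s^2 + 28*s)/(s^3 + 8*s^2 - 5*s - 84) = s/(s - 3)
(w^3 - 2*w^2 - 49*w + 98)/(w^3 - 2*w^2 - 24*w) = (-w^3 + 2*w^2 + 49*w - 98)/(w*(-w^2 + 2*w + 24))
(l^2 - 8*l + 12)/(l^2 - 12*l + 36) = (l - 2)/(l - 6)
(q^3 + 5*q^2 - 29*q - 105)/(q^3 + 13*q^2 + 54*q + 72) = (q^2 + 2*q - 35)/(q^2 + 10*q + 24)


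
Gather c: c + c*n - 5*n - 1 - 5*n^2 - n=c*(n + 1) - 5*n^2 - 6*n - 1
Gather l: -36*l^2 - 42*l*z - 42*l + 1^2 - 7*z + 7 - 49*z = -36*l^2 + l*(-42*z - 42) - 56*z + 8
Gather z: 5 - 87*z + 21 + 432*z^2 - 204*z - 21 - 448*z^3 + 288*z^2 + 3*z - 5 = -448*z^3 + 720*z^2 - 288*z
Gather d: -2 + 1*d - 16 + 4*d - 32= 5*d - 50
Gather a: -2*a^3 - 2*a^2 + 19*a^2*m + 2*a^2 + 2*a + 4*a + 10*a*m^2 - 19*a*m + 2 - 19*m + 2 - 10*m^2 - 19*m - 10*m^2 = -2*a^3 + 19*a^2*m + a*(10*m^2 - 19*m + 6) - 20*m^2 - 38*m + 4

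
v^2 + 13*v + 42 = (v + 6)*(v + 7)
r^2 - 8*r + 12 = (r - 6)*(r - 2)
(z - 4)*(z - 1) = z^2 - 5*z + 4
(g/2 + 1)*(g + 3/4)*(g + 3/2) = g^3/2 + 17*g^2/8 + 45*g/16 + 9/8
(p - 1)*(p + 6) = p^2 + 5*p - 6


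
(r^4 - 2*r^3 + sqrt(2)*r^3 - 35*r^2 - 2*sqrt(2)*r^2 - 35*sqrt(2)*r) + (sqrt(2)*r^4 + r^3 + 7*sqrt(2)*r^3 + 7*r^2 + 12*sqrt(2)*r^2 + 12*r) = r^4 + sqrt(2)*r^4 - r^3 + 8*sqrt(2)*r^3 - 28*r^2 + 10*sqrt(2)*r^2 - 35*sqrt(2)*r + 12*r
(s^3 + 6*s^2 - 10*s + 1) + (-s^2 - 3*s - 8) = s^3 + 5*s^2 - 13*s - 7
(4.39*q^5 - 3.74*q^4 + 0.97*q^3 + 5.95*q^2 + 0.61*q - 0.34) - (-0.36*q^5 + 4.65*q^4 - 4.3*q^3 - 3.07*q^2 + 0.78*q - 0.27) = 4.75*q^5 - 8.39*q^4 + 5.27*q^3 + 9.02*q^2 - 0.17*q - 0.07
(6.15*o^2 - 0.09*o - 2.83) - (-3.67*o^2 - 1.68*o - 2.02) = 9.82*o^2 + 1.59*o - 0.81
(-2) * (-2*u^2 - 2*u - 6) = 4*u^2 + 4*u + 12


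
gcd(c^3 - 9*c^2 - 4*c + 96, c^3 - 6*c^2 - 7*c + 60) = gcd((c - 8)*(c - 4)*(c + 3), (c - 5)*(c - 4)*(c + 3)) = c^2 - c - 12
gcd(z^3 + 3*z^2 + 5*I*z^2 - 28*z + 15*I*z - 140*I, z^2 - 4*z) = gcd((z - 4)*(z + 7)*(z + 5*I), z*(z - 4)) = z - 4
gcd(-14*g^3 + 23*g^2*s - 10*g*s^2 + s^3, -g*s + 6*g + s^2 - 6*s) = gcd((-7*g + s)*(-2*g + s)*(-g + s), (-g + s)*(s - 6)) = -g + s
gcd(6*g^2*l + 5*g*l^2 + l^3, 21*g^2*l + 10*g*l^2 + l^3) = 3*g*l + l^2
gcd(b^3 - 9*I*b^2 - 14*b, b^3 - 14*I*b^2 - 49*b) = b^2 - 7*I*b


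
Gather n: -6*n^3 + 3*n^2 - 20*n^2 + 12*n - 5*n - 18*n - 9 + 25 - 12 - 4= -6*n^3 - 17*n^2 - 11*n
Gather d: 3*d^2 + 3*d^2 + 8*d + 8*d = 6*d^2 + 16*d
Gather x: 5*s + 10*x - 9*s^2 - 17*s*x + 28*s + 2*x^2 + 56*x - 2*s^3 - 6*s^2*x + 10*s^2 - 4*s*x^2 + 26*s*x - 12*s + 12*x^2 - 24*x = -2*s^3 + s^2 + 21*s + x^2*(14 - 4*s) + x*(-6*s^2 + 9*s + 42)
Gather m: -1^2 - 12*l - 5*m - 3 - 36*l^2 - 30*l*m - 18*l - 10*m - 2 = -36*l^2 - 30*l + m*(-30*l - 15) - 6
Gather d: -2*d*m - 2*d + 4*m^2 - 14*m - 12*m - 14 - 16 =d*(-2*m - 2) + 4*m^2 - 26*m - 30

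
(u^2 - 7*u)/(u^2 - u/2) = 2*(u - 7)/(2*u - 1)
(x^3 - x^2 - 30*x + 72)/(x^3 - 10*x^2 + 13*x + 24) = (x^2 + 2*x - 24)/(x^2 - 7*x - 8)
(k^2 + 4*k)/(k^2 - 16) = k/(k - 4)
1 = 1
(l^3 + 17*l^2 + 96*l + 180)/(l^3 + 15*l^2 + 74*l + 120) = (l + 6)/(l + 4)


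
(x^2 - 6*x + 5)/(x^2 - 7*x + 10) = (x - 1)/(x - 2)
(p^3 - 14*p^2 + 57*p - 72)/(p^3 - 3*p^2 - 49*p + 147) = (p^2 - 11*p + 24)/(p^2 - 49)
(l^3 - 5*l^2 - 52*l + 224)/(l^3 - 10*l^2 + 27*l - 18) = (l^3 - 5*l^2 - 52*l + 224)/(l^3 - 10*l^2 + 27*l - 18)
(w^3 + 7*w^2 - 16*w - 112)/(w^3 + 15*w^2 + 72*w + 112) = (w - 4)/(w + 4)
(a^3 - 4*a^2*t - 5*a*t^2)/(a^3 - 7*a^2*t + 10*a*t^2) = (-a - t)/(-a + 2*t)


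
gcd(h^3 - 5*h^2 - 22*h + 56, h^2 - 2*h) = h - 2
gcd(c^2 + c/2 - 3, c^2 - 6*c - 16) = c + 2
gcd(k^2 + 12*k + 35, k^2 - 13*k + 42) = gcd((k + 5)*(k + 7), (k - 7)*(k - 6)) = 1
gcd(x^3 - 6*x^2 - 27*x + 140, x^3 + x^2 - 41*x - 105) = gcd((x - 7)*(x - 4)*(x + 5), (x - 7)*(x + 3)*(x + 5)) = x^2 - 2*x - 35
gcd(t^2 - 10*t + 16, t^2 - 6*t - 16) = t - 8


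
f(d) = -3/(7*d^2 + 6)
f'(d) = 42*d/(7*d^2 + 6)^2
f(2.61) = -0.06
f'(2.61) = 0.04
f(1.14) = -0.20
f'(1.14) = 0.21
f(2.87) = -0.05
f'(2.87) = 0.03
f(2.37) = -0.07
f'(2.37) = 0.05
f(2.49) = -0.06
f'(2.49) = 0.04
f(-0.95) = -0.24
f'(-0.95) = -0.26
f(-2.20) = -0.08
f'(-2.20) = -0.06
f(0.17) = -0.48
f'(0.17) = 0.19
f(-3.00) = -0.04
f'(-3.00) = -0.03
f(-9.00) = -0.00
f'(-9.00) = 0.00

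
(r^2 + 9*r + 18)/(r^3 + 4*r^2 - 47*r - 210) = (r + 3)/(r^2 - 2*r - 35)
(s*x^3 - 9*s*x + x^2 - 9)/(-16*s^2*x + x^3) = (-s*x^3 + 9*s*x - x^2 + 9)/(x*(16*s^2 - x^2))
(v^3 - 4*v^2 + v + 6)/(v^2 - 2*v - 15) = (-v^3 + 4*v^2 - v - 6)/(-v^2 + 2*v + 15)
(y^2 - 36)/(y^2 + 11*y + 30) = (y - 6)/(y + 5)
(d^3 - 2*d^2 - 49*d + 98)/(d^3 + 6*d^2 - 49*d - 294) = (d - 2)/(d + 6)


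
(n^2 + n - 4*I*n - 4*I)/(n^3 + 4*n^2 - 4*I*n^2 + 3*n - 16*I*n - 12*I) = 1/(n + 3)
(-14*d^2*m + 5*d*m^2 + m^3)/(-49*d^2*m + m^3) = (2*d - m)/(7*d - m)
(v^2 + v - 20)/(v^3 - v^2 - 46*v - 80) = (v - 4)/(v^2 - 6*v - 16)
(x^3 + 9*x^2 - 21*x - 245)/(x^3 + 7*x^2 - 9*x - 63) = (x^2 + 2*x - 35)/(x^2 - 9)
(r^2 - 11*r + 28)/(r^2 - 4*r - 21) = (r - 4)/(r + 3)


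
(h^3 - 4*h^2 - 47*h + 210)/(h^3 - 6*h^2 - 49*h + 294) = (h - 5)/(h - 7)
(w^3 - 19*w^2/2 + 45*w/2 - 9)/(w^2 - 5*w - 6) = (2*w^2 - 7*w + 3)/(2*(w + 1))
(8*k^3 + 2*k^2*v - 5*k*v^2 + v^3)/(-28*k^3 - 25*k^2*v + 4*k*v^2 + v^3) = (-2*k + v)/(7*k + v)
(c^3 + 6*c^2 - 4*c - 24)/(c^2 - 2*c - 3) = (-c^3 - 6*c^2 + 4*c + 24)/(-c^2 + 2*c + 3)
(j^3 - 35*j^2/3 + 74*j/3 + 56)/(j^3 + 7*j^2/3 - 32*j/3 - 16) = (j^2 - 13*j + 42)/(j^2 + j - 12)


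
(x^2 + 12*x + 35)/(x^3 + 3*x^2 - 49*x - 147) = (x + 5)/(x^2 - 4*x - 21)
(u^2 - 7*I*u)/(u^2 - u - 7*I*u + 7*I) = u/(u - 1)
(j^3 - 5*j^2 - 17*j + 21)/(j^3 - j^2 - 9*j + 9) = (j - 7)/(j - 3)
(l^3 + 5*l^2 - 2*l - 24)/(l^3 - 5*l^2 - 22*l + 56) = (l + 3)/(l - 7)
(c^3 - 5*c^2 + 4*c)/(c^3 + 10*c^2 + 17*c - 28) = c*(c - 4)/(c^2 + 11*c + 28)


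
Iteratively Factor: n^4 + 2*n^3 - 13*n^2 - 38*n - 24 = (n + 1)*(n^3 + n^2 - 14*n - 24) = (n + 1)*(n + 2)*(n^2 - n - 12) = (n + 1)*(n + 2)*(n + 3)*(n - 4)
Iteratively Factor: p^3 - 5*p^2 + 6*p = (p - 3)*(p^2 - 2*p) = (p - 3)*(p - 2)*(p)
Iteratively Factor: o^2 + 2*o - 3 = (o - 1)*(o + 3)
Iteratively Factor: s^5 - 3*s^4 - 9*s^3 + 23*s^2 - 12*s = (s - 1)*(s^4 - 2*s^3 - 11*s^2 + 12*s) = s*(s - 1)*(s^3 - 2*s^2 - 11*s + 12) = s*(s - 4)*(s - 1)*(s^2 + 2*s - 3) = s*(s - 4)*(s - 1)*(s + 3)*(s - 1)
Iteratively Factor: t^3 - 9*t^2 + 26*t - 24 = (t - 4)*(t^2 - 5*t + 6) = (t - 4)*(t - 2)*(t - 3)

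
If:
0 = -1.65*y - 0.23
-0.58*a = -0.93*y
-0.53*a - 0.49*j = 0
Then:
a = -0.22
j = 0.24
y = -0.14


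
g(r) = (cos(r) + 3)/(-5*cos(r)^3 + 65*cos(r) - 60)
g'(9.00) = 0.01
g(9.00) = -0.02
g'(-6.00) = 14.08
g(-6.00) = -1.97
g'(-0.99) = -0.32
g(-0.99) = -0.14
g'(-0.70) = -0.92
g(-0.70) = -0.30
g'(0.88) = 0.46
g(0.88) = -0.18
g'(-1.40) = -0.10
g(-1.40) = -0.06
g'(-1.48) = -0.09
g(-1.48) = -0.06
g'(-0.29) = -13.11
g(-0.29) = -1.87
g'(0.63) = 1.27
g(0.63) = -0.38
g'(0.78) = 0.66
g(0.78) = -0.24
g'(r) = (-15*sin(r)*cos(r)^2 + 65*sin(r))*(cos(r) + 3)/(-5*cos(r)^3 + 65*cos(r) - 60)^2 - sin(r)/(-5*cos(r)^3 + 65*cos(r) - 60) = (-3*cos(r) - 9*cos(2*r) - cos(3*r) + 93)*sin(r)/(10*(cos(r)^3 - 13*cos(r) + 12)^2)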